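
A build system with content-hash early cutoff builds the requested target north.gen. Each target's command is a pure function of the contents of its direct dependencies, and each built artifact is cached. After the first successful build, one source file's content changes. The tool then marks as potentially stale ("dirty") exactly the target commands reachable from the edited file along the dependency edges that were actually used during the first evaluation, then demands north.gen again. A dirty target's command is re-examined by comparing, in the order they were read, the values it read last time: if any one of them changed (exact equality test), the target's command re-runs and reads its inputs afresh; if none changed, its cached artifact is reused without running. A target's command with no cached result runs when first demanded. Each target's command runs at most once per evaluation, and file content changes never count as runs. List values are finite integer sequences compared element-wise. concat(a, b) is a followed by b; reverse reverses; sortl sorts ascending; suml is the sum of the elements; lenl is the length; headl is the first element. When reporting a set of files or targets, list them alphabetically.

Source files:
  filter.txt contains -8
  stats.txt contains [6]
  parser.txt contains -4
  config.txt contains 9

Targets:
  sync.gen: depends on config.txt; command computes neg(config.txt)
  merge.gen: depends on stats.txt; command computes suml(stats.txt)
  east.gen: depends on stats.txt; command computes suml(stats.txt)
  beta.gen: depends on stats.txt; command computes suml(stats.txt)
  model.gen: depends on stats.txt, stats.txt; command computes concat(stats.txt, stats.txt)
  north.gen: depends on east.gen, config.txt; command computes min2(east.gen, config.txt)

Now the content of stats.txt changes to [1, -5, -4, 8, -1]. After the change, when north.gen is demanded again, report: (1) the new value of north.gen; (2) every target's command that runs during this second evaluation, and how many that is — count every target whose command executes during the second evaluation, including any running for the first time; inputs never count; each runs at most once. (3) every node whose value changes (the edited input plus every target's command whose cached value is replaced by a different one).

New value of north.gen: -1.
Target commands that run: east.gen, north.gen — 2 in total.
Values that change: east.gen, north.gen, stats.txt.

First evaluation (everything demanded from the output):
  east.gen = suml([6]) = 6
  north.gen = min2(6, 9) = 6

Propagation after the edit:
  east.gen: runs — stats.txt [6]->[1, -5, -4, 8, -1]; result -1.
  north.gen: runs — east.gen 6->-1; result -1.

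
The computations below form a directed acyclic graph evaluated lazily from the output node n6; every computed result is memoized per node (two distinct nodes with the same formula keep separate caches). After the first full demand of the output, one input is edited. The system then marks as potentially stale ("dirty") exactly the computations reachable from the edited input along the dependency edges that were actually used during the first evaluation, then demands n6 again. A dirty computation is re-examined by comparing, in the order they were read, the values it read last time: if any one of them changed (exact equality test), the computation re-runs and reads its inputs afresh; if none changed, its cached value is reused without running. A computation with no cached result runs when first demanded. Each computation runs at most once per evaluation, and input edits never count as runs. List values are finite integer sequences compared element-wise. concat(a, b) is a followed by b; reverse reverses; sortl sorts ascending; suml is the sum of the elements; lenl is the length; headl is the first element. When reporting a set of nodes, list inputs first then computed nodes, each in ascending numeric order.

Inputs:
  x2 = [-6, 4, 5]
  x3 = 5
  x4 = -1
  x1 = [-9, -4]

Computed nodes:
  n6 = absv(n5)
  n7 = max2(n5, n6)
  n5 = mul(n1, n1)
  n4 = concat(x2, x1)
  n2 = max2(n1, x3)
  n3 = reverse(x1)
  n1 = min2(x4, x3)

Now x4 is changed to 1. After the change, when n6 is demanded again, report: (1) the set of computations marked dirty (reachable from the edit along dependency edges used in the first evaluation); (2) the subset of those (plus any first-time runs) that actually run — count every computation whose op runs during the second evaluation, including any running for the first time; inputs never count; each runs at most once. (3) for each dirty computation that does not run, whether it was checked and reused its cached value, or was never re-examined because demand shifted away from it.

The edit dirties: n1, n5, n6.
2 computations run: n1, n5.
Cache hits after checking: n6.
Note the absorption at n5: it re-runs yet its value is the same, leaving the output's value untouched.

First demand of the output computes:
  n1 = min2(-1, 5) = -1
  n5 = mul(-1, -1) = 1
  n6 = absv(1) = 1

After the edit, cleaning proceeds:
  n1: a read changed (x4 -1->1) — executes, giving 1.
  n5: a read changed (n1 -1->1; n1 -1->1) — executes, giving 1 — identical to its old value.
  n6: dirty, but its reads are unchanged (n5 unchanged); cached 1 stands.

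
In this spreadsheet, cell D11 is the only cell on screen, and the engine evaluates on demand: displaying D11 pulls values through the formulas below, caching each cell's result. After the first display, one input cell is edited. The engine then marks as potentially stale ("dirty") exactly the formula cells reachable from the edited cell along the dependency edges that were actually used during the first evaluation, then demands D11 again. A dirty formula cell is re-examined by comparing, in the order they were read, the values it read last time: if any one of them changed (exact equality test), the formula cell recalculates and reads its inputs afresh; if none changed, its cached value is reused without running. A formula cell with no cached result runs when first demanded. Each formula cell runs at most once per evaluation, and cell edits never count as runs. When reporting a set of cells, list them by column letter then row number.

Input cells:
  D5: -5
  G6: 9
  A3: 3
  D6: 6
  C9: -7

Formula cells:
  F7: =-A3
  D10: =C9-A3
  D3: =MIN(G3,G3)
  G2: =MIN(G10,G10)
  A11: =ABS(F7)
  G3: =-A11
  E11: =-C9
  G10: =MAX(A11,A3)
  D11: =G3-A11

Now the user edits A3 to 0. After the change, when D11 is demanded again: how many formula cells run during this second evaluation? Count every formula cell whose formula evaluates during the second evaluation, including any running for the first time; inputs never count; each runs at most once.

Initial pass — values computed on the first demand:
  F7 = -(3) = -3
  A11 = ABS(-3) = 3
  G3 = -(3) = -3
  D11 = -3 - 3 = -6

Second demand — change propagation:
  F7: re-runs because A3 3->0; new result 0.
  A11: re-runs because F7 -3->0; new result 0.
  G3: re-runs because A11 3->0; new result 0.
  D11: re-runs because G3 -3->0; A11 3->0; new result 0.

Run set: A11, D11, F7, G3 (4 run).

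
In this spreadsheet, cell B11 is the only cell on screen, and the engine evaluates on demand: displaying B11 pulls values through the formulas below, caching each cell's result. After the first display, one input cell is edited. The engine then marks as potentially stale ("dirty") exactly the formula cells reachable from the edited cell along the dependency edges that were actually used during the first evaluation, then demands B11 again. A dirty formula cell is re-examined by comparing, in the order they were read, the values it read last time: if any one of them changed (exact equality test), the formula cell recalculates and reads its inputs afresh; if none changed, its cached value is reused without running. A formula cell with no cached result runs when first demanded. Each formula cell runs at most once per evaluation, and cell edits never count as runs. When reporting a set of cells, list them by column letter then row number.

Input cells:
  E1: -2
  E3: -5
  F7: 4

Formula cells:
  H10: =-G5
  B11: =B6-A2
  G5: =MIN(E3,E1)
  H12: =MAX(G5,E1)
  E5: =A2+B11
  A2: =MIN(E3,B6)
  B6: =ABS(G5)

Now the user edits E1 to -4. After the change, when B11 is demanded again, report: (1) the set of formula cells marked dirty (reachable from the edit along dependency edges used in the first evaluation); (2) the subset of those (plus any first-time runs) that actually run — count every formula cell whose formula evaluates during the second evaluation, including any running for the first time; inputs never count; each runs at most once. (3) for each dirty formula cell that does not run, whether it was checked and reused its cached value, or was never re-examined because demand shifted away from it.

Initial pass — values computed on the first demand:
  G5 = MIN(-5, -2) = -5
  B6 = ABS(-5) = 5
  A2 = MIN(-5, 5) = -5
  B11 = 5 - -5 = 10

Second demand — change propagation:
  G5: re-runs because E1 -2->-4; new result -5 (unchanged).
  B6: re-examined; everything it read last time is the same (G5 unchanged) — cache 5 kept, no run.
  A2: re-examined; everything it read last time is the same (E3 unchanged, B6 unchanged) — cache -5 kept, no run.
  B11: re-examined; everything it read last time is the same (B6 unchanged, A2 unchanged) — cache 10 kept, no run.

The important point: G5 recomputes to an identical value, and the output ends up unchanged.

Dirty set: A2, B6, B11, G5.
Run set: G5 (1 run).
Re-examined without running (cache reused): A2, B6, B11.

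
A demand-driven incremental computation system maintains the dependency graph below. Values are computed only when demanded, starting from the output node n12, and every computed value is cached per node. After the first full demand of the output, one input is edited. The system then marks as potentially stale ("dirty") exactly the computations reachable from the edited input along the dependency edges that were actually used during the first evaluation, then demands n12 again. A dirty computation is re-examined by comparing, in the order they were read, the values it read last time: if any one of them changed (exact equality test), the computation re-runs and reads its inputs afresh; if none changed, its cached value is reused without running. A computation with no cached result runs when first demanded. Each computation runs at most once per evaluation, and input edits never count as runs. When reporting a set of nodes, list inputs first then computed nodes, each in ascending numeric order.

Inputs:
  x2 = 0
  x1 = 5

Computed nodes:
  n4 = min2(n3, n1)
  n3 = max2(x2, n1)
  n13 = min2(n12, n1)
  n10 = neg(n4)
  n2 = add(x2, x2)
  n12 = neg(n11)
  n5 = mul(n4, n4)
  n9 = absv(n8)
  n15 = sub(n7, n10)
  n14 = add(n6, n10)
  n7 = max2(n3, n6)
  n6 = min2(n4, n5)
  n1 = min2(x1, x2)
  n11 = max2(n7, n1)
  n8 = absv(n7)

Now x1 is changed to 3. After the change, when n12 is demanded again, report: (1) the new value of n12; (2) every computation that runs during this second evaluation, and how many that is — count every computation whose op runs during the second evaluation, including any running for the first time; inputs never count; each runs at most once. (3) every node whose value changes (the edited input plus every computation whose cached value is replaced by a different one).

First evaluation (everything demanded from the output):
  n1 = min2(5, 0) = 0
  n3 = max2(0, 0) = 0
  n4 = min2(0, 0) = 0
  n5 = mul(0, 0) = 0
  n6 = min2(0, 0) = 0
  n7 = max2(0, 0) = 0
  n11 = max2(0, 0) = 0
  n12 = neg(0) = 0

Propagation after the edit:
  n1: runs — x1 5->3; result 0 (same value as before).
  n3: checked — values it read are unchanged (x2 unchanged, n1 unchanged); reused cached 0 without running.
  n4: checked — values it read are unchanged (n3 unchanged, n1 unchanged); reused cached 0 without running.
  n5: checked — values it read are unchanged (n4 unchanged, n4 unchanged); reused cached 0 without running.
  n6: checked — values it read are unchanged (n4 unchanged, n5 unchanged); reused cached 0 without running.
  n7: checked — values it read are unchanged (n3 unchanged, n6 unchanged); reused cached 0 without running.
  n11: checked — values it read are unchanged (n7 unchanged, n1 unchanged); reused cached 0 without running.
  n12: checked — values it read are unchanged (n11 unchanged); reused cached 0 without running.

Key observation: the change is absorbed at n1 — it re-runs but produces the same value, and the output's value is unchanged.

New value of n12: 0.
Computations that run: n1 — 1 in total.
Values that change: x1.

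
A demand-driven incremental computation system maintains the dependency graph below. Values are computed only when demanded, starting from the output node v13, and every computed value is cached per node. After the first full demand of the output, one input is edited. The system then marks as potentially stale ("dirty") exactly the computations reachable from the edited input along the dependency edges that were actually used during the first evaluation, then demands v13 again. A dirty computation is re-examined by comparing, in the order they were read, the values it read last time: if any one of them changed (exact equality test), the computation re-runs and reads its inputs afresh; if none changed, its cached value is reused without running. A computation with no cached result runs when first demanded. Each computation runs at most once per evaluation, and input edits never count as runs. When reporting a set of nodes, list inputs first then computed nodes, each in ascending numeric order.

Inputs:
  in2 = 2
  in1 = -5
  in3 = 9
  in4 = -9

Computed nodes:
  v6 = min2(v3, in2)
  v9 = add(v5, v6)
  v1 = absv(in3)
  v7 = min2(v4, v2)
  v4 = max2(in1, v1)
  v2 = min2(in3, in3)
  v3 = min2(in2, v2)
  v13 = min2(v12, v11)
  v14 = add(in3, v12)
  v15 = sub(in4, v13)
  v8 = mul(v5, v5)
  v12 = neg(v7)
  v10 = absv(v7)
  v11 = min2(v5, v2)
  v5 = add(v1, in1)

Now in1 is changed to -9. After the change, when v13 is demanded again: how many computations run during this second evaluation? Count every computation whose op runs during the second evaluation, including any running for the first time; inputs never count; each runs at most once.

First evaluation (everything demanded from the output):
  v1 = absv(9) = 9
  v2 = min2(9, 9) = 9
  v4 = max2(-5, 9) = 9
  v5 = add(9, -5) = 4
  v7 = min2(9, 9) = 9
  v11 = min2(4, 9) = 4
  v12 = neg(9) = -9
  v13 = min2(-9, 4) = -9

Propagation after the edit:
  v4: runs — in1 -5->-9; result 9 (same value as before).
  v5: runs — in1 -5->-9; result 0.
  v7: checked — values it read are unchanged (v4 unchanged, v2 unchanged); reused cached 9 without running.
  v11: runs — v5 4->0; result 0.
  v12: checked — values it read are unchanged (v7 unchanged); reused cached -9 without running.
  v13: runs — v11 4->0; result -9 (same value as before).

Key observation: the cutoff stops propagation at v7 — its inputs' values are unchanged, so it reuses its cache.

Computations that run: v4, v5, v11, v13 — 4 in total.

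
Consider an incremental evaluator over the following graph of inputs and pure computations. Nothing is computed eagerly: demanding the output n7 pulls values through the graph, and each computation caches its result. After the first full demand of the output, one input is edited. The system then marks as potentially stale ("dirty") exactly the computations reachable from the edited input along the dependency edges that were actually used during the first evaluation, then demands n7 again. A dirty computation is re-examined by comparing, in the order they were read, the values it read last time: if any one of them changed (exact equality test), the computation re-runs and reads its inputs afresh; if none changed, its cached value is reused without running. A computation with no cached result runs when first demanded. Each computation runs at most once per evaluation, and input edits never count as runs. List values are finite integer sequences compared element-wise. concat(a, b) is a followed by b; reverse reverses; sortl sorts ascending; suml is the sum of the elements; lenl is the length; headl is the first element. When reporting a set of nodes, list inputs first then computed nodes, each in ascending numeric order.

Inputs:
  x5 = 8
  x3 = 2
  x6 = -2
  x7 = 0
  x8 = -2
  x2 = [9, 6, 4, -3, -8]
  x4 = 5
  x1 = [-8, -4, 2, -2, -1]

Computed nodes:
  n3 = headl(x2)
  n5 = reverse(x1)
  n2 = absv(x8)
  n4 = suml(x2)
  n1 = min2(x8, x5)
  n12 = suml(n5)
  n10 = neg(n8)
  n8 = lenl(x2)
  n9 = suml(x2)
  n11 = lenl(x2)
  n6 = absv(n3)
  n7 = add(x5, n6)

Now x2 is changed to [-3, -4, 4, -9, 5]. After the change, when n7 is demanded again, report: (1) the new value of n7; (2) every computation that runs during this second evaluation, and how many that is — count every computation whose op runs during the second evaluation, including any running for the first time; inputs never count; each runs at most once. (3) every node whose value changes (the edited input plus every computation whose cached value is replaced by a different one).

n7 now evaluates to 11.
Run set: n3, n6, n7 (3 run).
Changed values: x2, n3, n6, n7.

Initial pass — values computed on the first demand:
  n3 = headl([9, 6, 4, -3, -8]) = 9
  n6 = absv(9) = 9
  n7 = add(8, 9) = 17

Second demand — change propagation:
  n3: re-runs because x2 [9, 6, 4, -3, -8]->[-3, -4, 4, -9, 5]; new result -3.
  n6: re-runs because n3 9->-3; new result 3.
  n7: re-runs because n6 9->3; new result 11.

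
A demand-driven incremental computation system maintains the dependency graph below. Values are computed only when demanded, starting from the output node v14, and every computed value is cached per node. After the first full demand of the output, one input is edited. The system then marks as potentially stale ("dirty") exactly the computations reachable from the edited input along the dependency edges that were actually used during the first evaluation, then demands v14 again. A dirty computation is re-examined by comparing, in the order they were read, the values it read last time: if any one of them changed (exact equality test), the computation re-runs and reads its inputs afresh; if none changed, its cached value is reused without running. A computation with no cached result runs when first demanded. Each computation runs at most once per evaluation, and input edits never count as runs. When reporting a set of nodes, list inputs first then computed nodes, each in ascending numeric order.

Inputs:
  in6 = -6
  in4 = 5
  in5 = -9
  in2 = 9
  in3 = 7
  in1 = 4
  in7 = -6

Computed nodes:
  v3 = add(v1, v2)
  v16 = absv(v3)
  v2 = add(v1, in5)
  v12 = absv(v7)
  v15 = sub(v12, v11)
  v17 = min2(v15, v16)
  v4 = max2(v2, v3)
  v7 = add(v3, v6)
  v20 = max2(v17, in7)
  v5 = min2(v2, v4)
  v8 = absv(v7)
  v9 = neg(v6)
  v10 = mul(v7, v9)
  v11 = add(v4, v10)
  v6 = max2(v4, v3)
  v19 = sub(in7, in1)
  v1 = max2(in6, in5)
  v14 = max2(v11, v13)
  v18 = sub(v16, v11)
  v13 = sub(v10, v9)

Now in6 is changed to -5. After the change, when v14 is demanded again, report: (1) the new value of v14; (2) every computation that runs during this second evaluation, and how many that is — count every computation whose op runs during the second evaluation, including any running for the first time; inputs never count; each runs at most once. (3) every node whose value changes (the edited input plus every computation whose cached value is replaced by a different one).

First evaluation (everything demanded from the output):
  v1 = max2(-6, -9) = -6
  v2 = add(-6, -9) = -15
  v3 = add(-6, -15) = -21
  v4 = max2(-15, -21) = -15
  v6 = max2(-15, -21) = -15
  v7 = add(-21, -15) = -36
  v9 = neg(-15) = 15
  v10 = mul(-36, 15) = -540
  v11 = add(-15, -540) = -555
  v13 = sub(-540, 15) = -555
  v14 = max2(-555, -555) = -555

Propagation after the edit:
  v1: runs — in6 -6->-5; result -5.
  v2: runs — v1 -6->-5; result -14.
  v3: runs — v1 -6->-5; v2 -15->-14; result -19.
  v4: runs — v2 -15->-14; v3 -21->-19; result -14.
  v6: runs — v4 -15->-14; v3 -21->-19; result -14.
  v7: runs — v3 -21->-19; v6 -15->-14; result -33.
  v9: runs — v6 -15->-14; result 14.
  v10: runs — v7 -36->-33; v9 15->14; result -462.
  v11: runs — v4 -15->-14; v10 -540->-462; result -476.
  v13: runs — v10 -540->-462; v9 15->14; result -476.
  v14: runs — v11 -555->-476; v13 -555->-476; result -476.

New value of v14: -476.
Computations that run: v1, v2, v3, v4, v6, v7, v9, v10, v11, v13, v14 — 11 in total.
Values that change: in6, v1, v2, v3, v4, v6, v7, v9, v10, v11, v13, v14.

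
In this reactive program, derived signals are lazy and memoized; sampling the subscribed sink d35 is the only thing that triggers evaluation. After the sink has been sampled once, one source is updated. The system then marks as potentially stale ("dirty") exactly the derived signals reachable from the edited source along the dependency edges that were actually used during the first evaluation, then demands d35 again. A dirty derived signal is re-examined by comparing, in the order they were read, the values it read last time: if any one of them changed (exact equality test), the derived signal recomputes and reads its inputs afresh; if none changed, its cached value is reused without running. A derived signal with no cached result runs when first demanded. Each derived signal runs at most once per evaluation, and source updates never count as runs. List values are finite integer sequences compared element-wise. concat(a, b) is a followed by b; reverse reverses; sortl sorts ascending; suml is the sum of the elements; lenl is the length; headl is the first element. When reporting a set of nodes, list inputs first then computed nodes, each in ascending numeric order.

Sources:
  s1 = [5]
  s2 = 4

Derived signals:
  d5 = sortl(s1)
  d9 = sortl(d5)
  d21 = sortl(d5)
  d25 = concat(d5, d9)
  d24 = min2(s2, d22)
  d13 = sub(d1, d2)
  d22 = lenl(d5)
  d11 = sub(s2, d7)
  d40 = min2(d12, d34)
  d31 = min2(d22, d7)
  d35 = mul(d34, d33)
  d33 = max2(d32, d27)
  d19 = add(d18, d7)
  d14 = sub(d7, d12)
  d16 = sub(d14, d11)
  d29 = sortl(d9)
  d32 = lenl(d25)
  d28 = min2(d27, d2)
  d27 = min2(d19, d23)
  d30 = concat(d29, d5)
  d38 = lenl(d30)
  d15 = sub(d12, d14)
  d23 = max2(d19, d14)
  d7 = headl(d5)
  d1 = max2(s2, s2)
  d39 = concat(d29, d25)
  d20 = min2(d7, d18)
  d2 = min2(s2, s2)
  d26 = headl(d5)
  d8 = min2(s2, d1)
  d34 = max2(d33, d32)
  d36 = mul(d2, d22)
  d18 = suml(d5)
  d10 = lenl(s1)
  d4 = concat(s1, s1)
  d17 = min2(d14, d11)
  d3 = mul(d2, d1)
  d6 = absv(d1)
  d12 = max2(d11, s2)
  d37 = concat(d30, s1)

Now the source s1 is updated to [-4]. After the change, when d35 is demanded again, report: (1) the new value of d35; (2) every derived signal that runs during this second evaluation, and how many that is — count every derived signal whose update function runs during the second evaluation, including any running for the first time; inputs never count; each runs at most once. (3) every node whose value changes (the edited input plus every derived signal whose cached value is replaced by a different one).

First demand of the output computes:
  d5 = sortl([5]) = [5]
  d7 = headl([5]) = 5
  d9 = sortl([5]) = [5]
  d11 = sub(4, 5) = -1
  d12 = max2(-1, 4) = 4
  d14 = sub(5, 4) = 1
  d18 = suml([5]) = 5
  d19 = add(5, 5) = 10
  d23 = max2(10, 1) = 10
  d25 = concat([5], [5]) = [5, 5]
  d27 = min2(10, 10) = 10
  d32 = lenl([5, 5]) = 2
  d33 = max2(2, 10) = 10
  d34 = max2(10, 2) = 10
  d35 = mul(10, 10) = 100

After the edit, cleaning proceeds:
  d5: a read changed (s1 [5]->[-4]) — executes, giving [-4].
  d7: a read changed (d5 [5]->[-4]) — executes, giving -4.
  d9: a read changed (d5 [5]->[-4]) — executes, giving [-4].
  d11: a read changed (d7 5->-4) — executes, giving 8.
  d12: a read changed (d11 -1->8) — executes, giving 8.
  d14: a read changed (d7 5->-4; d12 4->8) — executes, giving -12.
  d18: a read changed (d5 [5]->[-4]) — executes, giving -4.
  d19: a read changed (d18 5->-4; d7 5->-4) — executes, giving -8.
  d23: a read changed (d19 10->-8; d14 1->-12) — executes, giving -8.
  d25: a read changed (d5 [5]->[-4]; d9 [5]->[-4]) — executes, giving [-4, -4].
  d27: a read changed (d19 10->-8; d23 10->-8) — executes, giving -8.
  d32: a read changed (d25 [5, 5]->[-4, -4]) — executes, giving 2 — identical to its old value.
  d33: a read changed (d27 10->-8) — executes, giving 2.
  d34: a read changed (d33 10->2) — executes, giving 2.
  d35: a read changed (d34 10->2; d33 10->2) — executes, giving 4.

Demanding d35 again yields 4.
15 derived signals run: d5, d7, d9, d11, d12, d14, d18, d19, d23, d25, d27, d32, d33, d34, d35.
The nodes whose values change: s1, d5, d7, d9, d11, d12, d14, d18, d19, d23, d25, d27, d33, d34, d35.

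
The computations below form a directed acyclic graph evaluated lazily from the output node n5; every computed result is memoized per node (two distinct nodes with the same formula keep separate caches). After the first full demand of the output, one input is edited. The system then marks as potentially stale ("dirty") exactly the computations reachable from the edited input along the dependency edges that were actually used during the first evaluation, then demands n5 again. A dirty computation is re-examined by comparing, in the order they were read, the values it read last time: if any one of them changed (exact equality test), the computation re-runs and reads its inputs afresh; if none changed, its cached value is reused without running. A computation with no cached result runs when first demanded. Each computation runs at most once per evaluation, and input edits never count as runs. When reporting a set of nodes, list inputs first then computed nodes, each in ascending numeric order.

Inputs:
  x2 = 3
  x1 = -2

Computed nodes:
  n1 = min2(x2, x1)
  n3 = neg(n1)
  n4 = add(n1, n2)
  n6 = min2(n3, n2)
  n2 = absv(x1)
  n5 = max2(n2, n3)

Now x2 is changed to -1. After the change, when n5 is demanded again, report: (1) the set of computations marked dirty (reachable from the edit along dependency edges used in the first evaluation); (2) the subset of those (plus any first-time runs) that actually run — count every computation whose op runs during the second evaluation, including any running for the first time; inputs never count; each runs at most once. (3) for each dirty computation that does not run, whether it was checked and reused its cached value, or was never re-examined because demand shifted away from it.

The edit dirties: n1, n3, n5.
1 computations run: n1.
Cache hits after checking: n3, n5.
Note the absorption at n1: it re-runs yet its value is the same, leaving the output's value untouched.

First demand of the output computes:
  n1 = min2(3, -2) = -2
  n2 = absv(-2) = 2
  n3 = neg(-2) = 2
  n5 = max2(2, 2) = 2

After the edit, cleaning proceeds:
  n1: a read changed (x2 3->-1) — executes, giving -2 — identical to its old value.
  n3: dirty, but its reads are unchanged (n1 unchanged); cached 2 stands.
  n5: dirty, but its reads are unchanged (n2 unchanged, n3 unchanged); cached 2 stands.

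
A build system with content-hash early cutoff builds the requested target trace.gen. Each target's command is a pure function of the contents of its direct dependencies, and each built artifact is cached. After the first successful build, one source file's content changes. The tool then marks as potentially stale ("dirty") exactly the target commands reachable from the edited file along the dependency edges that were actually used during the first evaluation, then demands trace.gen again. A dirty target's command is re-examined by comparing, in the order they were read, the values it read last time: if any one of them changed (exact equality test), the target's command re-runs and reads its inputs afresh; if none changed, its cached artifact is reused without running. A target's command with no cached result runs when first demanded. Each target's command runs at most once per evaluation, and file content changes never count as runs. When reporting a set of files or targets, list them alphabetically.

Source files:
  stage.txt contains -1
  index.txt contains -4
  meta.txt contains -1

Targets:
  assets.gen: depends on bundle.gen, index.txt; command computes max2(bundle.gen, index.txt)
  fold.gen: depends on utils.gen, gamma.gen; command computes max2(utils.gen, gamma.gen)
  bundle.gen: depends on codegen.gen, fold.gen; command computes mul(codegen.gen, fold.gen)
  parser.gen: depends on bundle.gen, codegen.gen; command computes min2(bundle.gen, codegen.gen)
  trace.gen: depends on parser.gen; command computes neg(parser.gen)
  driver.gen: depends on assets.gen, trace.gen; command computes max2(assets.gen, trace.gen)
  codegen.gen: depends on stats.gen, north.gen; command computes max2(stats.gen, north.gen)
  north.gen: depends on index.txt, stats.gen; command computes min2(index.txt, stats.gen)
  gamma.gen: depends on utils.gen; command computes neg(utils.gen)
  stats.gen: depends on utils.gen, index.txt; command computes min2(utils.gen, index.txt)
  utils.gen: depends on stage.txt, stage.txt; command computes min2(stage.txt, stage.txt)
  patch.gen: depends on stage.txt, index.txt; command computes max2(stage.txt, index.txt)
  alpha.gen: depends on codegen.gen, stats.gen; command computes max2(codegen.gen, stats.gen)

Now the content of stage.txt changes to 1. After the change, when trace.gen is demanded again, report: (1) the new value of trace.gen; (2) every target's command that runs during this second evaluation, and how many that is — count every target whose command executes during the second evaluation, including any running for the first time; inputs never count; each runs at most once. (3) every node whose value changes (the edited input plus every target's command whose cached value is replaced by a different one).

New value of trace.gen: 4.
Target commands that run: fold.gen, gamma.gen, stats.gen, utils.gen — 4 in total.
Values that change: gamma.gen, stage.txt, utils.gen.
Key observation: the cutoff stops propagation at north.gen — its inputs' values are unchanged, so it reuses its cache.

First evaluation (everything demanded from the output):
  utils.gen = min2(-1, -1) = -1
  gamma.gen = neg(-1) = 1
  fold.gen = max2(-1, 1) = 1
  stats.gen = min2(-1, -4) = -4
  north.gen = min2(-4, -4) = -4
  codegen.gen = max2(-4, -4) = -4
  bundle.gen = mul(-4, 1) = -4
  parser.gen = min2(-4, -4) = -4
  trace.gen = neg(-4) = 4

Propagation after the edit:
  utils.gen: runs — stage.txt -1->1; stage.txt -1->1; result 1.
  gamma.gen: runs — utils.gen -1->1; result -1.
  fold.gen: runs — utils.gen -1->1; gamma.gen 1->-1; result 1 (same value as before).
  stats.gen: runs — utils.gen -1->1; result -4 (same value as before).
  north.gen: checked — values it read are unchanged (index.txt unchanged, stats.gen unchanged); reused cached -4 without running.
  codegen.gen: checked — values it read are unchanged (stats.gen unchanged, north.gen unchanged); reused cached -4 without running.
  bundle.gen: checked — values it read are unchanged (codegen.gen unchanged, fold.gen unchanged); reused cached -4 without running.
  parser.gen: checked — values it read are unchanged (bundle.gen unchanged, codegen.gen unchanged); reused cached -4 without running.
  trace.gen: checked — values it read are unchanged (parser.gen unchanged); reused cached 4 without running.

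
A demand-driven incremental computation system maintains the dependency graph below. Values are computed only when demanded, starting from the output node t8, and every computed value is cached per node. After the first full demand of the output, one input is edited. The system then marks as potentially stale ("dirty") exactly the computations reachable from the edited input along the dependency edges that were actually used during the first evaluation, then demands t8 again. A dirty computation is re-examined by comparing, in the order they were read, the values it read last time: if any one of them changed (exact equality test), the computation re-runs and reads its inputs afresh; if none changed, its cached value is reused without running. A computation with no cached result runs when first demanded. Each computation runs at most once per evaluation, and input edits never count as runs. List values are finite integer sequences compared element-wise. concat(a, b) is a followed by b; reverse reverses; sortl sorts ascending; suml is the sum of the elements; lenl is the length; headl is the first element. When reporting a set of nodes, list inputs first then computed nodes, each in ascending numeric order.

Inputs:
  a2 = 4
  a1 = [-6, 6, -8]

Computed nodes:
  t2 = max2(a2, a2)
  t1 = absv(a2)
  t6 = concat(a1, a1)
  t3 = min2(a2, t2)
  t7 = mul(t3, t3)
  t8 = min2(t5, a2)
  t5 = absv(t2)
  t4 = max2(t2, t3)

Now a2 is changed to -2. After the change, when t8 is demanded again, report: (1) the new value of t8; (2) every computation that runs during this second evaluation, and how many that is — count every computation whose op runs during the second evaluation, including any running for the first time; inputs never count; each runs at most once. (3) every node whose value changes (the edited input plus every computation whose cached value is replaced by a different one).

First evaluation (everything demanded from the output):
  t2 = max2(4, 4) = 4
  t5 = absv(4) = 4
  t8 = min2(4, 4) = 4

Propagation after the edit:
  t2: runs — a2 4->-2; a2 4->-2; result -2.
  t5: runs — t2 4->-2; result 2.
  t8: runs — t5 4->2; a2 4->-2; result -2.

New value of t8: -2.
Computations that run: t2, t5, t8 — 3 in total.
Values that change: a2, t2, t5, t8.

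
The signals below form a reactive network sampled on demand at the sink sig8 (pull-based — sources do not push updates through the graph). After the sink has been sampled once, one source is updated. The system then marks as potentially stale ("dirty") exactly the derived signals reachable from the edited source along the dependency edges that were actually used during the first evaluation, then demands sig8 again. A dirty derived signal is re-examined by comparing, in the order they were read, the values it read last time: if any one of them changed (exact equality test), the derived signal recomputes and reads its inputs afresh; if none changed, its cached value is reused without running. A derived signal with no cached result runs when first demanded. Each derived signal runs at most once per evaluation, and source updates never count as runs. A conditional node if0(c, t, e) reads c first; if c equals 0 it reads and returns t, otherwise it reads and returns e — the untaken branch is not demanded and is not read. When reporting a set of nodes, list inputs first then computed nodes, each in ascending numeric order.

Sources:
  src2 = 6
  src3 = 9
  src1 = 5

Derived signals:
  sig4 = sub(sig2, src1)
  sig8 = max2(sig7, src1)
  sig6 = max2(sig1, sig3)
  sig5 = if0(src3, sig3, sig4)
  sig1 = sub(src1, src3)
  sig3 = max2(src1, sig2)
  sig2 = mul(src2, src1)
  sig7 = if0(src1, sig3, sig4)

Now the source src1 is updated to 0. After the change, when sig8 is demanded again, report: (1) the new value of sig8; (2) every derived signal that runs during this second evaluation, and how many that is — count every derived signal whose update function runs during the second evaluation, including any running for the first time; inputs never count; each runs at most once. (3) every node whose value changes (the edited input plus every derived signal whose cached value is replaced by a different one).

Initial pass — values computed on the first demand:
  sig2 = mul(6, 5) = 30
  sig4 = sub(30, 5) = 25
  sig7 = if0(src1=5 -> else branch sig4) = 25
  sig8 = max2(25, 5) = 25

Second demand — change propagation:
  sig2: re-runs because src1 5->0; new result 0.
  sig3: newly demanded (no cache) — executes and yields 0.
  sig4: dirty yet unreached — the second evaluation never asks for it.
  sig7: re-runs because src1 5->0; new result 0.
  sig8: re-runs because sig7 25->0; src1 5->0; new result 0.

The important point: the flipped condition redirects demand; sig4 is left stale, never re-checked.

sig8 now evaluates to 0.
Run set: sig2, sig3, sig7, sig8 (4 run).
Changed values: src1, sig2, sig7, sig8.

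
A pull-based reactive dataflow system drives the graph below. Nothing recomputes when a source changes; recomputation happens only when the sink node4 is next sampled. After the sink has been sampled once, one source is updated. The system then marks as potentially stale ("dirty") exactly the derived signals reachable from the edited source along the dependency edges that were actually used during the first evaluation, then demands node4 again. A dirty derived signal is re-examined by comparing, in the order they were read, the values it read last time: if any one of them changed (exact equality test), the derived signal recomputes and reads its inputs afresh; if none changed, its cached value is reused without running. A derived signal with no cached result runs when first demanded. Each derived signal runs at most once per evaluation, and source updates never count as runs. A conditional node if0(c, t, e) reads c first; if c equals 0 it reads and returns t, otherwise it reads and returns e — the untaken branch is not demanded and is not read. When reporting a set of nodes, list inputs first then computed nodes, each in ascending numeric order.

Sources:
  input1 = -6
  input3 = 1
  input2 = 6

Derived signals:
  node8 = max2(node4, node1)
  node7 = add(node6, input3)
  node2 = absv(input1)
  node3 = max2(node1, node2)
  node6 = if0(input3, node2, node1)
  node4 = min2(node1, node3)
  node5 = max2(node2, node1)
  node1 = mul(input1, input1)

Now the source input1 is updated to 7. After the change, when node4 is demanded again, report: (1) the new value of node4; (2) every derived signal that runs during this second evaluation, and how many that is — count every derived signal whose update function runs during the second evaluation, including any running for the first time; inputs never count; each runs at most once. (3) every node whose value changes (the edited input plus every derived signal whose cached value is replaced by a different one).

First evaluation (everything demanded from the output):
  node1 = mul(-6, -6) = 36
  node2 = absv(-6) = 6
  node3 = max2(36, 6) = 36
  node4 = min2(36, 36) = 36

Propagation after the edit:
  node1: runs — input1 -6->7; input1 -6->7; result 49.
  node2: runs — input1 -6->7; result 7.
  node3: runs — node1 36->49; node2 6->7; result 49.
  node4: runs — node1 36->49; node3 36->49; result 49.

New value of node4: 49.
Derived signals that run: node1, node2, node3, node4 — 4 in total.
Values that change: input1, node1, node2, node3, node4.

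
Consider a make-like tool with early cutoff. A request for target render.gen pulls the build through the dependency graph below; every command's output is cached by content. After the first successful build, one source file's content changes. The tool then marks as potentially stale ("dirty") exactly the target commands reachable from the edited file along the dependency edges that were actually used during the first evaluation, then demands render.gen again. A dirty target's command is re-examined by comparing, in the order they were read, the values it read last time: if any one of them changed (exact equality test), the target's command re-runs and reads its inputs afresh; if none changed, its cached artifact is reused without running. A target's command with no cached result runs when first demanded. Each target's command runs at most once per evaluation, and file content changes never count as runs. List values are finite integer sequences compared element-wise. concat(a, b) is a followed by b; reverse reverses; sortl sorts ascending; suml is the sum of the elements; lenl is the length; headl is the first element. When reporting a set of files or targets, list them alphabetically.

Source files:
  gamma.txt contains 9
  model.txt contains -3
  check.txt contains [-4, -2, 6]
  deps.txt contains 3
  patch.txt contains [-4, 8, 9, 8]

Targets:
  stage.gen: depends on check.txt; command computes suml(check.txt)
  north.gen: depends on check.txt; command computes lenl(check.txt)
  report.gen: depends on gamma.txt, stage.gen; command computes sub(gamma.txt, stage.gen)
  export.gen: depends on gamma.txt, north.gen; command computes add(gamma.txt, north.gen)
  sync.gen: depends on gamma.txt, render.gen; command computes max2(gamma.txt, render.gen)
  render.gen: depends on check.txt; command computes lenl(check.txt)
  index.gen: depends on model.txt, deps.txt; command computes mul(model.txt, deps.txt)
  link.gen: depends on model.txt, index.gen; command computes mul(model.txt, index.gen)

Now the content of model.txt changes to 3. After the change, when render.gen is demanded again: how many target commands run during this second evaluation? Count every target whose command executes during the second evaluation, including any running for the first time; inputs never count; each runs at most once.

First demand of the output computes:
  render.gen = lenl([-4, -2, 6]) = 3

After the edit, cleaning proceeds:
  model.txt only reaches undemanded nodes; the second demand re-runs nothing.

Note the shortcut — model.txt feeds only undemanded nodes, so no recomputation happens.

0 target commands run: none.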